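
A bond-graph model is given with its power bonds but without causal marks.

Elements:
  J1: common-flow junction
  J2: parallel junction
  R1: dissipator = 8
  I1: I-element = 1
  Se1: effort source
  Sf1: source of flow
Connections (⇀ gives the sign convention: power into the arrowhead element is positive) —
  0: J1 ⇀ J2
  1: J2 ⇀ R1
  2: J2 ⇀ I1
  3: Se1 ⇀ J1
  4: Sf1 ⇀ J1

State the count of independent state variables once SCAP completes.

β3 stroke→J1  (Se1 fixes effort; stroke away)
β4 stroke→Sf1  (Sf1 (Sf) sets flow on bond)
β0 stroke→J1  (J1: bond 4 brought flow, rest push out)
β2 stroke→I1  (prefer integral on I1)
β1 stroke→J2  (only one effort-in slot at J2)

1  (I1 all integral)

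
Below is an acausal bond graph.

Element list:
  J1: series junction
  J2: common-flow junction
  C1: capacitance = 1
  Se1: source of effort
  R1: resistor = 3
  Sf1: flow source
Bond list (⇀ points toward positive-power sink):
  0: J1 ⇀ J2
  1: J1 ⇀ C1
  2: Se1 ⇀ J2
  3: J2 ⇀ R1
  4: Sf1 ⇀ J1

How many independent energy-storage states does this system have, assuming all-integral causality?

bond 2 stroke at J2  (Se1 (Se) sets effort on bond)
bond 4 stroke at Sf1  (Sf1: flow source, stroke at near end)
bond 0 stroke at J1  (J1: bond 4 brought flow, rest push out)
bond 1 stroke at J1  (J1 flow already set via bond 4)
bond 3 stroke at J2  (J2: bond 0 brought flow, rest push out)

1  (C1 all integral)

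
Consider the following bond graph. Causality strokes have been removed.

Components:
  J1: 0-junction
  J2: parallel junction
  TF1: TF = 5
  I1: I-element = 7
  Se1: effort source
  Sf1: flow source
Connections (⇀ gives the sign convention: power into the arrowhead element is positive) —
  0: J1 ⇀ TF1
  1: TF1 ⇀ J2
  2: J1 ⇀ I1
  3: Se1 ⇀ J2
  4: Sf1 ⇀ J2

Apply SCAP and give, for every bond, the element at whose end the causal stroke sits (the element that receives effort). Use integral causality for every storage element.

b0 stroke at J1
b1 stroke at TF1
b2 stroke at I1
b3 stroke at J2
b4 stroke at Sf1

b3 |J2  (Se1 fixes effort; stroke away)
b4 |Sf1  (Sf1 (Sf) sets flow on bond)
b1 |TF1  (J2 effort already set via bond 3)
b0 |J1  (TF1: transformer flips bond 1)
b2 |I1  (J1: bond 0 brought effort, rest push out)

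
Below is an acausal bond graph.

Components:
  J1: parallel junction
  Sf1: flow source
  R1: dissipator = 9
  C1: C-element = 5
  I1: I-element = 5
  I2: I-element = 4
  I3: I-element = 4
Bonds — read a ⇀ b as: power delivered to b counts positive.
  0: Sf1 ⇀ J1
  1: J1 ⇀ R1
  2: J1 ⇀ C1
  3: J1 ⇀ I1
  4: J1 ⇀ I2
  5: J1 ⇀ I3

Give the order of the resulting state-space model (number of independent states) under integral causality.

4  (C1, I1, I2, I3 all integral)

β0 →Sf1  (Sf1: flow source, stroke at near end)
β2 →J1  (C1: C, integral causality)
β1 →R1  (common-e at J1 fixed by 2)
β3 →I1  (0-jn J1 has e-setter on 2)
β4 →I2  (common-e at J1 fixed by 2)
β5 →I3  (0-jn J1 has e-setter on 2)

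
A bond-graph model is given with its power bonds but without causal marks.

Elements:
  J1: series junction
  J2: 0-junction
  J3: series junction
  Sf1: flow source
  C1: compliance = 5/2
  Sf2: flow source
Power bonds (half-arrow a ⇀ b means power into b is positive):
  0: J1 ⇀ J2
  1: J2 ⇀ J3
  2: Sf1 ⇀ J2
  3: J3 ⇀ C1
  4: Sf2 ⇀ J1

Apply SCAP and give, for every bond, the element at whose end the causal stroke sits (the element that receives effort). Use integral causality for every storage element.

b2 stroke→Sf1  (Sf1 fixes flow; stroke at Sf1)
b4 stroke→Sf2  (Sf2 (Sf) sets flow on bond)
b0 stroke→J1  (common-f at J1 fixed by 4)
b1 stroke→J2  (J2 needs exactly one e-in)
b3 stroke→J3  (J3 flow already set via bond 1)

b0 |J1
b1 |J2
b2 |Sf1
b3 |J3
b4 |Sf2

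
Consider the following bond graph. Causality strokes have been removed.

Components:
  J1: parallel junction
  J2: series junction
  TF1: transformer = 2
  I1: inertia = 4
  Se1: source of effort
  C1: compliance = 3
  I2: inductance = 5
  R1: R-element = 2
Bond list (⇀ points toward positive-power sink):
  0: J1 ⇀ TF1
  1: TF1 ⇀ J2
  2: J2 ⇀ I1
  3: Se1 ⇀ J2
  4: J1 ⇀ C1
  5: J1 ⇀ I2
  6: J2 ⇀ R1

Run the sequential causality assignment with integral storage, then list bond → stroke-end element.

b3 →J2  (Se1 fixes effort; stroke away)
b2 →I1  (I1 outputs flow p/I1)
b1 →J2  (J2: bond 2 brought flow, rest push out)
b6 →J2  (J2: bond 2 brought flow, rest push out)
b0 →TF1  (through TF1, causality passes straight; one stroke at TF1)
b4 →J1  (C1 integral (e out))
b5 →I2  (J1 effort already set via bond 4)

β0 stroke→TF1
β1 stroke→J2
β2 stroke→I1
β3 stroke→J2
β4 stroke→J1
β5 stroke→I2
β6 stroke→J2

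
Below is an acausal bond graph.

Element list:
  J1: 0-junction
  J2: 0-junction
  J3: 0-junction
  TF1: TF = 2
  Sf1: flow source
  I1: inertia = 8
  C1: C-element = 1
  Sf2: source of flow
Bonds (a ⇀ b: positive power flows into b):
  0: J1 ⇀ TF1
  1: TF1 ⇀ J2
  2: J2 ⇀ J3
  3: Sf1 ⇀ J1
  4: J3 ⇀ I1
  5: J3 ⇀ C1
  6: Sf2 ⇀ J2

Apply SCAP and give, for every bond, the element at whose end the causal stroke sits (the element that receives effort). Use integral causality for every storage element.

#3 |Sf1  (source Sf1 imposes f)
#6 |Sf2  (Sf2 (Sf) sets flow on bond)
#0 |J1  (J1: last free bond brings effort in)
#1 |TF1  (through TF1, causality passes straight; one stroke at TF1)
#2 |J2  (J2: last free bond brings effort in)
#4 |I1  (I1 outputs flow p/I1)
#5 |J3  (J3: last free bond brings effort in)

β0 |J1
β1 |TF1
β2 |J2
β3 |Sf1
β4 |I1
β5 |J3
β6 |Sf2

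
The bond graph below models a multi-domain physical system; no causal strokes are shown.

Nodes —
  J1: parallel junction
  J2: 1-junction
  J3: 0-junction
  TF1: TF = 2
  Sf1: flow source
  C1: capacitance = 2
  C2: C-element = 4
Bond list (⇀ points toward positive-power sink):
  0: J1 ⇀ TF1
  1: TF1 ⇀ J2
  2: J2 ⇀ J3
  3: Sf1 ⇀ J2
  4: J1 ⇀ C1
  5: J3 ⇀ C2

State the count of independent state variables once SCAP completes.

bond 3 stroke at Sf1  (Sf1 fixes flow; stroke at Sf1)
bond 1 stroke at J2  (J2: bond 3 brought flow, rest push out)
bond 2 stroke at J2  (common-f at J2 fixed by 3)
bond 5 stroke at J3  (J3 needs exactly one e-in)
bond 0 stroke at TF1  (through TF1, causality passes straight; one stroke at TF1)
bond 4 stroke at J1  (closing 0-jn rule on J1)

2  (C1, C2 all integral)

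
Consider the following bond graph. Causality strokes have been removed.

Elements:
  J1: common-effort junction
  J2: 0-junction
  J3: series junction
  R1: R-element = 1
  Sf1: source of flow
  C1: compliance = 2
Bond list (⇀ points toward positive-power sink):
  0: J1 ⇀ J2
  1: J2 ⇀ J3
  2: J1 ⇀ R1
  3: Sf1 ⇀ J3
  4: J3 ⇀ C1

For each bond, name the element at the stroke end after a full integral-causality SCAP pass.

bond 3 stroke→Sf1  (Sf1 (Sf) sets flow on bond)
bond 1 stroke→J3  (1-jn J3 has f-setter on 3)
bond 4 stroke→J3  (common-f at J3 fixed by 3)
bond 0 stroke→J2  (J2: last free bond brings effort in)
bond 2 stroke→J1  (only one effort-in slot at J1)

b0 stroke→J2
b1 stroke→J3
b2 stroke→J1
b3 stroke→Sf1
b4 stroke→J3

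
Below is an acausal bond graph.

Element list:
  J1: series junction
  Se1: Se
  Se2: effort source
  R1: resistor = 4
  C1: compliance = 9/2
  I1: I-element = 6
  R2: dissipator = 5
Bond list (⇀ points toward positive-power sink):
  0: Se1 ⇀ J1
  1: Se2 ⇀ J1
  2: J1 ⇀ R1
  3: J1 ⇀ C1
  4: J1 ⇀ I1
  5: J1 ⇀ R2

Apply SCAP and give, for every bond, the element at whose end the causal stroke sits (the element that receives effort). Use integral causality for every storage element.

β0 |J1  (source Se1 imposes e)
β1 |J1  (Se2 (Se) sets effort on bond)
β3 |J1  (C1: C, integral causality)
β4 |I1  (I1 outputs flow p/I1)
β2 |J1  (1-jn J1 has f-setter on 4)
β5 |J1  (common-f at J1 fixed by 4)

#0 stroke→J1
#1 stroke→J1
#2 stroke→J1
#3 stroke→J1
#4 stroke→I1
#5 stroke→J1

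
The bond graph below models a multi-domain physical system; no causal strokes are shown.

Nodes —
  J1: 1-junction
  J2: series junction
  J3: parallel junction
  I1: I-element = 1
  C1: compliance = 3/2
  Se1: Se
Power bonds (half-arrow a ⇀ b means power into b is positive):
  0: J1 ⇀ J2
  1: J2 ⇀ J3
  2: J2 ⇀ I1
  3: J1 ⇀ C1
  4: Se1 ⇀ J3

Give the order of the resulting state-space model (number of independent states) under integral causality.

2  (C1, I1 all integral)

β4 →J3  (Se1 (Se) sets effort on bond)
β1 →J2  (common-e at J3 fixed by 4)
β2 →I1  (I1 integral (f out))
β0 →J2  (common-f at J2 fixed by 2)
β3 →J1  (J1: bond 0 brought flow, rest push out)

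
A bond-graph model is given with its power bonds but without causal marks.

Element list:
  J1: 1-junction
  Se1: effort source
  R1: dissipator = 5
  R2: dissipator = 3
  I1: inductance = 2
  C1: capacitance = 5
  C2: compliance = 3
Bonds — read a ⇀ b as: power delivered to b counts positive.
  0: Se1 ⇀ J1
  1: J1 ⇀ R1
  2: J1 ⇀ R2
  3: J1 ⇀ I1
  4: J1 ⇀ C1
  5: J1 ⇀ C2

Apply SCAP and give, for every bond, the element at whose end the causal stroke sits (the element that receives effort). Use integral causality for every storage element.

β0 →J1  (Se1 (Se) sets effort on bond)
β3 →I1  (I1 integral (f out))
β1 →J1  (common-f at J1 fixed by 3)
β2 →J1  (common-f at J1 fixed by 3)
β4 →J1  (J1: bond 3 brought flow, rest push out)
β5 →J1  (1-jn J1 has f-setter on 3)

b0 |J1
b1 |J1
b2 |J1
b3 |I1
b4 |J1
b5 |J1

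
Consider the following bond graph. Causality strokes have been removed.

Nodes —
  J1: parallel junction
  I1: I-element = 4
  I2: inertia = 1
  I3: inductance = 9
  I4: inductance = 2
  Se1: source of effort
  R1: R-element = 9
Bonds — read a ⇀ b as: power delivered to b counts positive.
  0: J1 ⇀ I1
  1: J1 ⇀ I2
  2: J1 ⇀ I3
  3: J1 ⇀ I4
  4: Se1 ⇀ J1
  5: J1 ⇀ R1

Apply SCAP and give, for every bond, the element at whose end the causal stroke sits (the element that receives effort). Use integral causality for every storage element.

bond 4 stroke at J1  (Se1: effort source, stroke at far end)
bond 0 stroke at I1  (common-e at J1 fixed by 4)
bond 1 stroke at I2  (0-jn J1 has e-setter on 4)
bond 2 stroke at I3  (J1 effort already set via bond 4)
bond 3 stroke at I4  (J1 effort already set via bond 4)
bond 5 stroke at R1  (J1 effort already set via bond 4)

b0 stroke→I1
b1 stroke→I2
b2 stroke→I3
b3 stroke→I4
b4 stroke→J1
b5 stroke→R1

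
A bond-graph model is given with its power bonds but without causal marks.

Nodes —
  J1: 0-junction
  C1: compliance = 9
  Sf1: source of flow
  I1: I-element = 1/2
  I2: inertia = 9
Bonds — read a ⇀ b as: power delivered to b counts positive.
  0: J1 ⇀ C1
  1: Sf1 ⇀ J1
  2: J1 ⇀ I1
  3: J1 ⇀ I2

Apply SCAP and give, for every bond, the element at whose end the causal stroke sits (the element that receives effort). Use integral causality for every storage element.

bond 0 stroke→J1
bond 1 stroke→Sf1
bond 2 stroke→I1
bond 3 stroke→I2

b1 |Sf1  (source Sf1 imposes f)
b0 |J1  (C1 outputs effort q/C1)
b2 |I1  (J1 effort already set via bond 0)
b3 |I2  (common-e at J1 fixed by 0)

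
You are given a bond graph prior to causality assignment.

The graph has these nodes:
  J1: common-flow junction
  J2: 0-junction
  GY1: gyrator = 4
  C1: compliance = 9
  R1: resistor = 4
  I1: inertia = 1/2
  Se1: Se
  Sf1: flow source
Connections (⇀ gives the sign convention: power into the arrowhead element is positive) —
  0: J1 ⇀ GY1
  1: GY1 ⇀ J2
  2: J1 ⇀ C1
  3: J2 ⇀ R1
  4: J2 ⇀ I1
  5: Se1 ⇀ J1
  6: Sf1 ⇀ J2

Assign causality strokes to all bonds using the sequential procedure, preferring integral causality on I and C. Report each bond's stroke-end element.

b0 stroke at GY1
b1 stroke at GY1
b2 stroke at J1
b3 stroke at J2
b4 stroke at I1
b5 stroke at J1
b6 stroke at Sf1

β5 stroke at J1  (Se1 fixes effort; stroke away)
β6 stroke at Sf1  (source Sf1 imposes f)
β2 stroke at J1  (C1 integral (e out))
β0 stroke at GY1  (J1: last free bond brings flow in)
β1 stroke at GY1  (through GY1, causality inverts; strokes same side of GY1)
β4 stroke at I1  (I1 integral (f out))
β3 stroke at J2  (J2: last free bond brings effort in)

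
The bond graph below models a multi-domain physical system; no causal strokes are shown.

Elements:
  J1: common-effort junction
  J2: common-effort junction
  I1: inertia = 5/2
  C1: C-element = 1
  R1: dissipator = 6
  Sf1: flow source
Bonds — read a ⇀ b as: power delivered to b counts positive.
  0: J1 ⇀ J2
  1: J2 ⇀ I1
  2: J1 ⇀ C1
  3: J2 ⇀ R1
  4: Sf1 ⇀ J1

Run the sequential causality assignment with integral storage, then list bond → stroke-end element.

β0 stroke→J2
β1 stroke→I1
β2 stroke→J1
β3 stroke→R1
β4 stroke→Sf1

β4 |Sf1  (Sf1 (Sf) sets flow on bond)
β1 |I1  (I1: I, integral causality)
β2 |J1  (C1 outputs effort q/C1)
β0 |J2  (0-jn J1 has e-setter on 2)
β3 |R1  (0-jn J2 has e-setter on 0)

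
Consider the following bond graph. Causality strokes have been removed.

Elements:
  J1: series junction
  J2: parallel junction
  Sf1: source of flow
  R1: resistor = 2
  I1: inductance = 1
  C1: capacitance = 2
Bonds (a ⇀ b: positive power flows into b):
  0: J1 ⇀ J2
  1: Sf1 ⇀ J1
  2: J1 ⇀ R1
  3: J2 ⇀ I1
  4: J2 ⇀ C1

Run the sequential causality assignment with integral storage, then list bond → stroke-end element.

b0 stroke at J1
b1 stroke at Sf1
b2 stroke at J1
b3 stroke at I1
b4 stroke at J2

#1 stroke at Sf1  (Sf1 fixes flow; stroke at Sf1)
#0 stroke at J1  (common-f at J1 fixed by 1)
#2 stroke at J1  (1-jn J1 has f-setter on 1)
#3 stroke at I1  (I1 integral (f out))
#4 stroke at J2  (only one effort-in slot at J2)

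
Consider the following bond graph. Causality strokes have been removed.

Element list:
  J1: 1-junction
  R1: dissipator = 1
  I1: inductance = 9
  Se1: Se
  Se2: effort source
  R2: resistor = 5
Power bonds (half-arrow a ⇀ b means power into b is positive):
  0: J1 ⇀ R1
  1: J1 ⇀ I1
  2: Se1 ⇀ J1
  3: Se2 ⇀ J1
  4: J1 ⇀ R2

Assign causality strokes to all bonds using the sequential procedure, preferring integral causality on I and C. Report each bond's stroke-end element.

β2 stroke at J1  (Se1 fixes effort; stroke away)
β3 stroke at J1  (Se2 fixes effort; stroke away)
β1 stroke at I1  (I1 outputs flow p/I1)
β0 stroke at J1  (J1: bond 1 brought flow, rest push out)
β4 stroke at J1  (J1: bond 1 brought flow, rest push out)

b0 |J1
b1 |I1
b2 |J1
b3 |J1
b4 |J1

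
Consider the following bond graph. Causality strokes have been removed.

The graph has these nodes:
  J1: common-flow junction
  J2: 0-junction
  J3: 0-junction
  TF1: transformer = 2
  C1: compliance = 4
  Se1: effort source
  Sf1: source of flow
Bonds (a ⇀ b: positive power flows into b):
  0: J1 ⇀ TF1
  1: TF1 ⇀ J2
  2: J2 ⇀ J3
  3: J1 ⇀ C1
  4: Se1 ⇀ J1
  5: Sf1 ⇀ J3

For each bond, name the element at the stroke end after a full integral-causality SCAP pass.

β4 stroke at J1  (Se1: effort source, stroke at far end)
β5 stroke at Sf1  (source Sf1 imposes f)
β2 stroke at J3  (J3 needs exactly one e-in)
β1 stroke at J2  (J2 needs exactly one e-in)
β0 stroke at TF1  (TF1: transformer flips bond 1)
β3 stroke at J1  (1-jn J1 has f-setter on 0)

bond 0 →TF1
bond 1 →J2
bond 2 →J3
bond 3 →J1
bond 4 →J1
bond 5 →Sf1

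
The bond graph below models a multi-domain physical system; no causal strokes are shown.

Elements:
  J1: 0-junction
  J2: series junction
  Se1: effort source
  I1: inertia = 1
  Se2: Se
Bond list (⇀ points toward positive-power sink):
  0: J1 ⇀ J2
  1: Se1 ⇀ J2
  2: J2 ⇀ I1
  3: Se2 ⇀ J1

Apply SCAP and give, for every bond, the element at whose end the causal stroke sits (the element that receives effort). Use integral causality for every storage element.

β0 |J2
β1 |J2
β2 |I1
β3 |J1

#1 →J2  (Se1: effort source, stroke at far end)
#3 →J1  (Se2 (Se) sets effort on bond)
#0 →J2  (0-jn J1 has e-setter on 3)
#2 →I1  (J2: last free bond brings flow in)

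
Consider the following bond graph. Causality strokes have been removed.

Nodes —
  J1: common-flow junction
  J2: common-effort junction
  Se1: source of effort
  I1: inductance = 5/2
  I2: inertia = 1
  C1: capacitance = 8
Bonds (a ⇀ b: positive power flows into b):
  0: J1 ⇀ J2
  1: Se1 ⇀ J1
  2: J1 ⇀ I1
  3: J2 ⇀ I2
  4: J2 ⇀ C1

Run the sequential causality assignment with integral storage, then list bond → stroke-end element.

β1 →J1  (Se1: effort source, stroke at far end)
β2 →I1  (prefer integral on I1)
β0 →J1  (1-jn J1 has f-setter on 2)
β3 →I2  (prefer integral on I2)
β4 →J2  (J2 needs exactly one e-in)

b0 stroke→J1
b1 stroke→J1
b2 stroke→I1
b3 stroke→I2
b4 stroke→J2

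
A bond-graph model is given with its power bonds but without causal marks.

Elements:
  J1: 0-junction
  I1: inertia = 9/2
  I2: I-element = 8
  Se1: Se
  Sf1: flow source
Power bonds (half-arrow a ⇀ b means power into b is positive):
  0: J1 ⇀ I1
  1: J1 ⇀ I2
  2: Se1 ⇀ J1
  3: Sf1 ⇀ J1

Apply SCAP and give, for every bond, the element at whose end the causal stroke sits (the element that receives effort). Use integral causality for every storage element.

b2 stroke→J1  (Se1 (Se) sets effort on bond)
b3 stroke→Sf1  (Sf1 fixes flow; stroke at Sf1)
b0 stroke→I1  (0-jn J1 has e-setter on 2)
b1 stroke→I2  (J1: bond 2 brought effort, rest push out)

β0 |I1
β1 |I2
β2 |J1
β3 |Sf1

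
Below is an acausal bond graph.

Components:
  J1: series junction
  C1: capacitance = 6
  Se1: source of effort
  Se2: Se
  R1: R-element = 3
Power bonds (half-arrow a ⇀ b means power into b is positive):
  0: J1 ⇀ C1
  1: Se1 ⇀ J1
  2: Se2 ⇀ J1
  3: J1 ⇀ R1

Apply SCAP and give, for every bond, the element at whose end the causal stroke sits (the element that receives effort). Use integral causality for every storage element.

b1 →J1  (Se1 (Se) sets effort on bond)
b2 →J1  (source Se2 imposes e)
b0 →J1  (prefer integral on C1)
b3 →R1  (J1: last free bond brings flow in)

bond 0 →J1
bond 1 →J1
bond 2 →J1
bond 3 →R1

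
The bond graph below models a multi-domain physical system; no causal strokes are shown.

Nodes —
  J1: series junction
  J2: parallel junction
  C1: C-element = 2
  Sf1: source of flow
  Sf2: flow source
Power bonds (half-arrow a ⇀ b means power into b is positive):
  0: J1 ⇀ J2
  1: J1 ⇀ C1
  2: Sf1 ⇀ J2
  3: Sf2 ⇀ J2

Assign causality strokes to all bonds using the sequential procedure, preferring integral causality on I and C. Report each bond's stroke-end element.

#0 stroke→J2
#1 stroke→J1
#2 stroke→Sf1
#3 stroke→Sf2

#2 stroke→Sf1  (source Sf1 imposes f)
#3 stroke→Sf2  (Sf2 (Sf) sets flow on bond)
#0 stroke→J2  (closing 0-jn rule on J2)
#1 stroke→J1  (1-jn J1 has f-setter on 0)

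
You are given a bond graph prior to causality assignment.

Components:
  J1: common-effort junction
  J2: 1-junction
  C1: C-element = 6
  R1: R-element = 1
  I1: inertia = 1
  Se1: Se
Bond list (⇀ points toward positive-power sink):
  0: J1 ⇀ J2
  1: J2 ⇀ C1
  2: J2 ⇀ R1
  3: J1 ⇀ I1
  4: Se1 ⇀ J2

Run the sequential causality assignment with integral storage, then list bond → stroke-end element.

β4 |J2  (Se1 fixes effort; stroke away)
β1 |J2  (C1 integral (e out))
β3 |I1  (I1 outputs flow p/I1)
β0 |J1  (only one effort-in slot at J1)
β2 |J2  (J2 flow already set via bond 0)

#0 →J1
#1 →J2
#2 →J2
#3 →I1
#4 →J2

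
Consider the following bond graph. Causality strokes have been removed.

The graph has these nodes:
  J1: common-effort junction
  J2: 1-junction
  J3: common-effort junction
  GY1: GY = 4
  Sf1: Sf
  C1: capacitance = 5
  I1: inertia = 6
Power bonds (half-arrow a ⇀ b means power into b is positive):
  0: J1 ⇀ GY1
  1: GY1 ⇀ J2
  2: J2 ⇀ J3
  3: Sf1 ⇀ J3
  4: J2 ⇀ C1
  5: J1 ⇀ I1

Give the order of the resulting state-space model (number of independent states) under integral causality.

2  (C1, I1 all integral)

b3 stroke→Sf1  (Sf1 (Sf) sets flow on bond)
b2 stroke→J3  (only one effort-in slot at J3)
b1 stroke→J2  (1-jn J2 has f-setter on 2)
b4 stroke→J2  (1-jn J2 has f-setter on 2)
b0 stroke→J1  (through GY1, causality inverts; strokes same side of GY1)
b5 stroke→I1  (J1: bond 0 brought effort, rest push out)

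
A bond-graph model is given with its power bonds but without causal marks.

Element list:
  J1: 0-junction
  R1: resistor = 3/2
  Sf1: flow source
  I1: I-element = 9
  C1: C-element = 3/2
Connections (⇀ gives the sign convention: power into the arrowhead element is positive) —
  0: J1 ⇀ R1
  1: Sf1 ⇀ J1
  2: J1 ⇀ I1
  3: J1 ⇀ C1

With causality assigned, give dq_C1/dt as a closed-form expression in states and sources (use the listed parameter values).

dq_C1/dt = F_Sf1 - p_I1/9 - 4*q_C1/9

β1 stroke→Sf1  (Sf1 fixes flow; stroke at Sf1)
β2 stroke→I1  (I1 outputs flow p/I1)
β3 stroke→J1  (C1 integral (e out))
β0 stroke→R1  (J1: bond 3 brought effort, rest push out)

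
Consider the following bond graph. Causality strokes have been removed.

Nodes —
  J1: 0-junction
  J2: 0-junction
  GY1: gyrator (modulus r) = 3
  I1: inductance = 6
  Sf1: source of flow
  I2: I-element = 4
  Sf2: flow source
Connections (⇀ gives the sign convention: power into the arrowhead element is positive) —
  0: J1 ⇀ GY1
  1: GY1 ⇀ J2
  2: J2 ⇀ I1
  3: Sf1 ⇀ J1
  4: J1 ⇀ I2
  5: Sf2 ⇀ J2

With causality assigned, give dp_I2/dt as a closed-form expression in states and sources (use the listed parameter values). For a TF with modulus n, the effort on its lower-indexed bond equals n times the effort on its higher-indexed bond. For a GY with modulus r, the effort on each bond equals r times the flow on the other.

dp_I2/dt = -3*F_Sf2 + p_I1/2

β3 stroke→Sf1  (Sf1 fixes flow; stroke at Sf1)
β5 stroke→Sf2  (Sf2: flow source, stroke at near end)
β2 stroke→I1  (prefer integral on I1)
β1 stroke→J2  (J2: last free bond brings effort in)
β0 stroke→J1  (GY1: gyrator matches bond 1)
β4 stroke→I2  (J1 effort already set via bond 0)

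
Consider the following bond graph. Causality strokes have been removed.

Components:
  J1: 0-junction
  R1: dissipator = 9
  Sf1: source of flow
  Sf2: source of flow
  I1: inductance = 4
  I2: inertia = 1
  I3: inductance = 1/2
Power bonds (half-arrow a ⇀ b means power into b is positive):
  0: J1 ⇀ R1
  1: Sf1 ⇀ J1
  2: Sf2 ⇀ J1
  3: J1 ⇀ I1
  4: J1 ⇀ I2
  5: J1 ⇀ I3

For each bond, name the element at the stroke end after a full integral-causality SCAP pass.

bond 1 →Sf1  (Sf1: flow source, stroke at near end)
bond 2 →Sf2  (Sf2: flow source, stroke at near end)
bond 3 →I1  (I1 integral (f out))
bond 4 →I2  (prefer integral on I2)
bond 5 →I3  (prefer integral on I3)
bond 0 →J1  (J1 needs exactly one e-in)

b0 →J1
b1 →Sf1
b2 →Sf2
b3 →I1
b4 →I2
b5 →I3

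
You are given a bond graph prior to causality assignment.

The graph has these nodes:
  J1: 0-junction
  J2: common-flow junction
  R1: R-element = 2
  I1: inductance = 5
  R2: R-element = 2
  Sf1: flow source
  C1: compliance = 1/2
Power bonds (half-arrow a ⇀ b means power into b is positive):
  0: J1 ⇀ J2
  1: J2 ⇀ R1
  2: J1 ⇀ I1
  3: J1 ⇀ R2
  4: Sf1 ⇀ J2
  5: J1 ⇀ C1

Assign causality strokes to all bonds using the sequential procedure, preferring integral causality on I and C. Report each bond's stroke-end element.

b0 stroke→J2
b1 stroke→J2
b2 stroke→I1
b3 stroke→R2
b4 stroke→Sf1
b5 stroke→J1

b4 →Sf1  (Sf1 (Sf) sets flow on bond)
b0 →J2  (J2 flow already set via bond 4)
b1 →J2  (1-jn J2 has f-setter on 4)
b2 →I1  (prefer integral on I1)
b5 →J1  (C1 outputs effort q/C1)
b3 →R2  (J1: bond 5 brought effort, rest push out)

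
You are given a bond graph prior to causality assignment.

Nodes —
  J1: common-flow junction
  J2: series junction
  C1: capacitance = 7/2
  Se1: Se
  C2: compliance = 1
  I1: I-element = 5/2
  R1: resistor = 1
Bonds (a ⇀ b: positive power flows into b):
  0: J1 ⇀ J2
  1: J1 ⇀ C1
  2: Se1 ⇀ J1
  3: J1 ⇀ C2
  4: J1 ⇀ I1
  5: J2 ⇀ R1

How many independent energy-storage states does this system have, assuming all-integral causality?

β2 →J1  (source Se1 imposes e)
β1 →J1  (prefer integral on C1)
β3 →J1  (prefer integral on C2)
β4 →I1  (I1: I, integral causality)
β0 →J1  (1-jn J1 has f-setter on 4)
β5 →J2  (1-jn J2 has f-setter on 0)

3  (C1, C2, I1 all integral)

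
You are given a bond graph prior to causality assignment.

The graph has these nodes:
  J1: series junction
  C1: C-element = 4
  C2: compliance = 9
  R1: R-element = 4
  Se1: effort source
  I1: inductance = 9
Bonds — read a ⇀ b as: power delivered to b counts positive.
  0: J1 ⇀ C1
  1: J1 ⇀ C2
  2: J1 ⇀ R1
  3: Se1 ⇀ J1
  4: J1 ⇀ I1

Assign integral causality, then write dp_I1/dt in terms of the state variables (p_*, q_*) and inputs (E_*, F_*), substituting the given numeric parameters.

dp_I1/dt = E_Se1 - 4*p_I1/9 - q_C1/4 - q_C2/9

bond 3 →J1  (Se1 (Se) sets effort on bond)
bond 0 →J1  (C1 integral (e out))
bond 1 →J1  (C2 outputs effort q/C2)
bond 4 →I1  (prefer integral on I1)
bond 2 →J1  (1-jn J1 has f-setter on 4)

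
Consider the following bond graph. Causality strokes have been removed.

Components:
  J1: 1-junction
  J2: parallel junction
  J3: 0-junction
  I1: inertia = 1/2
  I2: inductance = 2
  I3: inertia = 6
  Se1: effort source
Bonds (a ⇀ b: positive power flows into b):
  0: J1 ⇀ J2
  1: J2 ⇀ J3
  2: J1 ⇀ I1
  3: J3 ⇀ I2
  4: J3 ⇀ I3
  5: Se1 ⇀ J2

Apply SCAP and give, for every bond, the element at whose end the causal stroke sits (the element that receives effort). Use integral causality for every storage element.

#0 stroke→J1
#1 stroke→J3
#2 stroke→I1
#3 stroke→I2
#4 stroke→I3
#5 stroke→J2

#5 stroke→J2  (source Se1 imposes e)
#0 stroke→J1  (J2 effort already set via bond 5)
#1 stroke→J3  (0-jn J2 has e-setter on 5)
#3 stroke→I2  (J3: bond 1 brought effort, rest push out)
#4 stroke→I3  (common-e at J3 fixed by 1)
#2 stroke→I1  (closing 1-jn rule on J1)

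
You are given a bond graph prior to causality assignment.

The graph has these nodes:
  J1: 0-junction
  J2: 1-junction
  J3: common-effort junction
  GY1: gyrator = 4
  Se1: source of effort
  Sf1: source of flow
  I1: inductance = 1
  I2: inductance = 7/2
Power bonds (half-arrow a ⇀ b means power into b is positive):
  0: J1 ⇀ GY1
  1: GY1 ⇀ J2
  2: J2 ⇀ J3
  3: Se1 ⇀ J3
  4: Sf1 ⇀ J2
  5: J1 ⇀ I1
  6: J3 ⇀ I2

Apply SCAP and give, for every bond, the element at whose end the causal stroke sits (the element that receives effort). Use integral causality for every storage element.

bond 3 stroke→J3  (Se1 fixes effort; stroke away)
bond 4 stroke→Sf1  (source Sf1 imposes f)
bond 1 stroke→J2  (common-f at J2 fixed by 4)
bond 2 stroke→J2  (J2: bond 4 brought flow, rest push out)
bond 6 stroke→I2  (0-jn J3 has e-setter on 3)
bond 0 stroke→J1  (through GY1, causality inverts; strokes same side of GY1)
bond 5 stroke→I1  (J1: bond 0 brought effort, rest push out)

b0 |J1
b1 |J2
b2 |J2
b3 |J3
b4 |Sf1
b5 |I1
b6 |I2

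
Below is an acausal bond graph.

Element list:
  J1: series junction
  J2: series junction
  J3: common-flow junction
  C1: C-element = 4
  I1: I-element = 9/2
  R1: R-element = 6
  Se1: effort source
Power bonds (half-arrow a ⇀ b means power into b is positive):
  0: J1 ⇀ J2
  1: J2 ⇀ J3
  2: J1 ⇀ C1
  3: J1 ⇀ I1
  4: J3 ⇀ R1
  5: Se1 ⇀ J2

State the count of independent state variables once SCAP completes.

2  (C1, I1 all integral)

β5 stroke→J2  (Se1 (Se) sets effort on bond)
β2 stroke→J1  (C1 integral (e out))
β3 stroke→I1  (I1 integral (f out))
β0 stroke→J1  (J1 flow already set via bond 3)
β1 stroke→J2  (J2 flow already set via bond 0)
β4 stroke→J3  (J3 flow already set via bond 1)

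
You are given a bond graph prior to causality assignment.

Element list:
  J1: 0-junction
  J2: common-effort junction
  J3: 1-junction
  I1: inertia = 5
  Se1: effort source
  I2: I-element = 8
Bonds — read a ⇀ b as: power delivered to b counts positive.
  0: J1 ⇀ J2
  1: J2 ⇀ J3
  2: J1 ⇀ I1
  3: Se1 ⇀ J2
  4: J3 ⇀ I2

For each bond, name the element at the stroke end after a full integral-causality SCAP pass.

β3 stroke at J2  (Se1 fixes effort; stroke away)
β0 stroke at J1  (J2: bond 3 brought effort, rest push out)
β1 stroke at J3  (J2 effort already set via bond 3)
β4 stroke at I2  (J3 needs exactly one f-in)
β2 stroke at I1  (0-jn J1 has e-setter on 0)

β0 stroke at J1
β1 stroke at J3
β2 stroke at I1
β3 stroke at J2
β4 stroke at I2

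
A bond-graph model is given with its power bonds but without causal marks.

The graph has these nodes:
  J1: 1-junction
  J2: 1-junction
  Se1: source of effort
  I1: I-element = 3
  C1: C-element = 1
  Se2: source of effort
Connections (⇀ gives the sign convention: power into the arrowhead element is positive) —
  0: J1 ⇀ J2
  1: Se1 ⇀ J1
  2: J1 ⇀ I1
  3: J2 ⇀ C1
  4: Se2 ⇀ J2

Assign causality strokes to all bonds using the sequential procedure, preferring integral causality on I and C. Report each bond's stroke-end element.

b0 stroke at J1
b1 stroke at J1
b2 stroke at I1
b3 stroke at J2
b4 stroke at J2

bond 1 stroke→J1  (Se1 (Se) sets effort on bond)
bond 4 stroke→J2  (source Se2 imposes e)
bond 2 stroke→I1  (I1 integral (f out))
bond 0 stroke→J1  (1-jn J1 has f-setter on 2)
bond 3 stroke→J2  (J2: bond 0 brought flow, rest push out)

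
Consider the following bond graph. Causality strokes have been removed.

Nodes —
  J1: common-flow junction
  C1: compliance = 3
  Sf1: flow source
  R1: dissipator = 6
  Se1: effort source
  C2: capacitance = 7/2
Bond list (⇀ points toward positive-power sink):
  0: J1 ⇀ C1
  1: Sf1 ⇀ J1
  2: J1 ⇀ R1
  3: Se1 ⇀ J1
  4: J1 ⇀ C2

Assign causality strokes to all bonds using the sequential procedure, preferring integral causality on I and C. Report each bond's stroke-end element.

#1 |Sf1  (source Sf1 imposes f)
#3 |J1  (Se1: effort source, stroke at far end)
#0 |J1  (J1: bond 1 brought flow, rest push out)
#2 |J1  (common-f at J1 fixed by 1)
#4 |J1  (1-jn J1 has f-setter on 1)

b0 →J1
b1 →Sf1
b2 →J1
b3 →J1
b4 →J1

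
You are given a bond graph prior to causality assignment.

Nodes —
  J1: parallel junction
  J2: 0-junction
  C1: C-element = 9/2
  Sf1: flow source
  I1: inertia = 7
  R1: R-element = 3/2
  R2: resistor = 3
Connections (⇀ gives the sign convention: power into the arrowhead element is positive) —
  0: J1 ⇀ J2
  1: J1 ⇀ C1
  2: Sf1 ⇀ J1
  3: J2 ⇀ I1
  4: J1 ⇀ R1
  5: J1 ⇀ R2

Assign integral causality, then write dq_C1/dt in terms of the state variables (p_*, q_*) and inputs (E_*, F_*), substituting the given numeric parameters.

β2 |Sf1  (Sf1: flow source, stroke at near end)
β1 |J1  (prefer integral on C1)
β0 |J2  (J1: bond 1 brought effort, rest push out)
β4 |R1  (J1 effort already set via bond 1)
β5 |R2  (J1: bond 1 brought effort, rest push out)
β3 |I1  (J2: bond 0 brought effort, rest push out)

dq_C1/dt = F_Sf1 - p_I1/7 - 2*q_C1/9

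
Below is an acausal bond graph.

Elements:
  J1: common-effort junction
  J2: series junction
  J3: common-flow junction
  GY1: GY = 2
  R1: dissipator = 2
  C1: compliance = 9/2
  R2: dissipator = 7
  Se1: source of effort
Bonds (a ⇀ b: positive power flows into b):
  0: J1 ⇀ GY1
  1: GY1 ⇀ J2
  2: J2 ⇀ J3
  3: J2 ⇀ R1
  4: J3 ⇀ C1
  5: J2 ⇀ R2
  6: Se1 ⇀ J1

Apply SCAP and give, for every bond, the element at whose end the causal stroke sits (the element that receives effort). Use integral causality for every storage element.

b6 |J1  (source Se1 imposes e)
b0 |GY1  (J1: bond 6 brought effort, rest push out)
b1 |GY1  (GY1 both-in/both-out from 0)
b2 |J2  (J2: bond 1 brought flow, rest push out)
b3 |J2  (J2: bond 1 brought flow, rest push out)
b5 |J2  (J2: bond 1 brought flow, rest push out)
b4 |J3  (1-jn J3 has f-setter on 2)

#0 →GY1
#1 →GY1
#2 →J2
#3 →J2
#4 →J3
#5 →J2
#6 →J1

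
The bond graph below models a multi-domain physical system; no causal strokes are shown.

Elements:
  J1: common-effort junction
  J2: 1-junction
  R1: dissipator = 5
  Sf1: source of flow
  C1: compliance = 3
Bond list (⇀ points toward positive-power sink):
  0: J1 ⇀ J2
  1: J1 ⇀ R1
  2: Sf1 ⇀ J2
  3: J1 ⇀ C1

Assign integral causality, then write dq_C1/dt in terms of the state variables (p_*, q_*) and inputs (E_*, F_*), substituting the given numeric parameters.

#2 stroke at Sf1  (source Sf1 imposes f)
#0 stroke at J2  (J2: bond 2 brought flow, rest push out)
#3 stroke at J1  (C1 integral (e out))
#1 stroke at R1  (common-e at J1 fixed by 3)

dq_C1/dt = -F_Sf1 - q_C1/15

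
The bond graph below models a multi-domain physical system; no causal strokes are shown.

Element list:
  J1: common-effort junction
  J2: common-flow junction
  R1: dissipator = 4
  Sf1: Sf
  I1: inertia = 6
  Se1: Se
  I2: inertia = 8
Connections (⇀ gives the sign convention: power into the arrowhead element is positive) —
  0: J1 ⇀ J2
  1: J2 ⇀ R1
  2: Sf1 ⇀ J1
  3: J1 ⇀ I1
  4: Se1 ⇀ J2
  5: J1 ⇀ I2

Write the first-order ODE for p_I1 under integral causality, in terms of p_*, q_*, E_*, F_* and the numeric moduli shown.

dp_I1/dt = -E_Se1 + 4*F_Sf1 - 2*p_I1/3 - p_I2/2

β2 |Sf1  (source Sf1 imposes f)
β4 |J2  (Se1: effort source, stroke at far end)
β3 |I1  (prefer integral on I1)
β5 |I2  (I2 outputs flow p/I2)
β0 |J1  (J1: last free bond brings effort in)
β1 |J2  (J2: bond 0 brought flow, rest push out)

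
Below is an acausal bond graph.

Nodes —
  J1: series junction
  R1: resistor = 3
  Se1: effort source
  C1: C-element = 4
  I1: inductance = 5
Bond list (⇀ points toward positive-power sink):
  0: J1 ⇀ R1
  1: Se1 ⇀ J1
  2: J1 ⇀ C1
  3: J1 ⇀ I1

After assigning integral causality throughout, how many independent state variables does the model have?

#1 |J1  (Se1 fixes effort; stroke away)
#2 |J1  (prefer integral on C1)
#3 |I1  (I1: I, integral causality)
#0 |J1  (J1: bond 3 brought flow, rest push out)

2  (C1, I1 all integral)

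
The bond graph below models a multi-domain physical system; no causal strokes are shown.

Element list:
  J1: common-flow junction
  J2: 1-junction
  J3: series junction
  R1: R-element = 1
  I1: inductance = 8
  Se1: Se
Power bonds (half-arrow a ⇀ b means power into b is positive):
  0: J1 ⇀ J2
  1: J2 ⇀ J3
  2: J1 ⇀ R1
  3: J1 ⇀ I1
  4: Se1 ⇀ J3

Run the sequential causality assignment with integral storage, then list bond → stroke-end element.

bond 4 →J3  (Se1: effort source, stroke at far end)
bond 1 →J2  (J3: last free bond brings flow in)
bond 0 →J1  (closing 1-jn rule on J2)
bond 3 →I1  (I1 outputs flow p/I1)
bond 2 →J1  (J1 flow already set via bond 3)

β0 stroke→J1
β1 stroke→J2
β2 stroke→J1
β3 stroke→I1
β4 stroke→J3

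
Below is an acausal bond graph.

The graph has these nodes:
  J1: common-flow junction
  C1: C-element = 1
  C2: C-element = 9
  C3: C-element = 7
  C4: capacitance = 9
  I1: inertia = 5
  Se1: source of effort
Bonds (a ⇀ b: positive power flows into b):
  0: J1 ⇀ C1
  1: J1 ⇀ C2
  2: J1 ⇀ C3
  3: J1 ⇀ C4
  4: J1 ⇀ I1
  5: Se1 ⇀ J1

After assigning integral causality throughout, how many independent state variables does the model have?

bond 5 |J1  (Se1: effort source, stroke at far end)
bond 0 |J1  (C1 integral (e out))
bond 1 |J1  (prefer integral on C2)
bond 2 |J1  (C3 integral (e out))
bond 3 |J1  (C4 outputs effort q/C4)
bond 4 |I1  (J1: last free bond brings flow in)

5  (C1, C2, C3, C4, I1 all integral)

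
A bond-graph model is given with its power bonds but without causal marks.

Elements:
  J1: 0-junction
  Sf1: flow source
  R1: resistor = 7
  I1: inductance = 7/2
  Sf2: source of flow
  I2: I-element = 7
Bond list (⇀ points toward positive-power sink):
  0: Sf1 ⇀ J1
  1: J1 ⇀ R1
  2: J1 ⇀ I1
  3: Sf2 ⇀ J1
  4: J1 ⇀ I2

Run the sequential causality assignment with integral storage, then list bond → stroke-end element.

bond 0 stroke at Sf1  (Sf1 fixes flow; stroke at Sf1)
bond 3 stroke at Sf2  (source Sf2 imposes f)
bond 2 stroke at I1  (I1 outputs flow p/I1)
bond 4 stroke at I2  (I2 integral (f out))
bond 1 stroke at J1  (only one effort-in slot at J1)

#0 |Sf1
#1 |J1
#2 |I1
#3 |Sf2
#4 |I2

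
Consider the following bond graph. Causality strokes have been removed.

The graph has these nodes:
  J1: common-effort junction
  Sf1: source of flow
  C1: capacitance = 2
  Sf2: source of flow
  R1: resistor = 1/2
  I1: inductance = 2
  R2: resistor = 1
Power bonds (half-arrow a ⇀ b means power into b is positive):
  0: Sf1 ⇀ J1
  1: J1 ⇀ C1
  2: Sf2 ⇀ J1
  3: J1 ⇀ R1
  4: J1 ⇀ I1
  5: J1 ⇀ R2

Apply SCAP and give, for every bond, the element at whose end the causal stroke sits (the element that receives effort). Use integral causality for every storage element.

#0 stroke at Sf1
#1 stroke at J1
#2 stroke at Sf2
#3 stroke at R1
#4 stroke at I1
#5 stroke at R2

b0 stroke at Sf1  (Sf1 (Sf) sets flow on bond)
b2 stroke at Sf2  (source Sf2 imposes f)
b1 stroke at J1  (C1 outputs effort q/C1)
b3 stroke at R1  (J1 effort already set via bond 1)
b4 stroke at I1  (J1: bond 1 brought effort, rest push out)
b5 stroke at R2  (J1: bond 1 brought effort, rest push out)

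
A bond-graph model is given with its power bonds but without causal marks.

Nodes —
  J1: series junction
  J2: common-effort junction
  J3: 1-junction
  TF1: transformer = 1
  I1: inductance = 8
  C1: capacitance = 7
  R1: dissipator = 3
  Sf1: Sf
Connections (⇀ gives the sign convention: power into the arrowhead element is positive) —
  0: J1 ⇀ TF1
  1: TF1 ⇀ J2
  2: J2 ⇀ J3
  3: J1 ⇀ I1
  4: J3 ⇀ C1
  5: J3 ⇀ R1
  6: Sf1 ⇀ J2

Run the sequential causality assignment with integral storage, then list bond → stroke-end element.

β0 |J1
β1 |TF1
β2 |J2
β3 |I1
β4 |J3
β5 |J3
β6 |Sf1

b6 |Sf1  (source Sf1 imposes f)
b3 |I1  (I1: I, integral causality)
b0 |J1  (common-f at J1 fixed by 3)
b1 |TF1  (TF1: transformer flips bond 0)
b2 |J2  (J2 needs exactly one e-in)
b4 |J3  (common-f at J3 fixed by 2)
b5 |J3  (1-jn J3 has f-setter on 2)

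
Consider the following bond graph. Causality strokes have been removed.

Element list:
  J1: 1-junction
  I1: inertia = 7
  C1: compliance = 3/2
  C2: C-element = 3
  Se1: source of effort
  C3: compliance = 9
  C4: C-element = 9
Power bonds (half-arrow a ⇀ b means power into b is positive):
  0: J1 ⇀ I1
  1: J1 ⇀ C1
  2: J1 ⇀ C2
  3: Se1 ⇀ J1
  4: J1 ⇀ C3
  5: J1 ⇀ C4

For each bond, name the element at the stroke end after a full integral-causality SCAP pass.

bond 0 stroke at I1
bond 1 stroke at J1
bond 2 stroke at J1
bond 3 stroke at J1
bond 4 stroke at J1
bond 5 stroke at J1

b3 stroke→J1  (Se1 (Se) sets effort on bond)
b0 stroke→I1  (I1 outputs flow p/I1)
b1 stroke→J1  (J1: bond 0 brought flow, rest push out)
b2 stroke→J1  (common-f at J1 fixed by 0)
b4 stroke→J1  (common-f at J1 fixed by 0)
b5 stroke→J1  (J1: bond 0 brought flow, rest push out)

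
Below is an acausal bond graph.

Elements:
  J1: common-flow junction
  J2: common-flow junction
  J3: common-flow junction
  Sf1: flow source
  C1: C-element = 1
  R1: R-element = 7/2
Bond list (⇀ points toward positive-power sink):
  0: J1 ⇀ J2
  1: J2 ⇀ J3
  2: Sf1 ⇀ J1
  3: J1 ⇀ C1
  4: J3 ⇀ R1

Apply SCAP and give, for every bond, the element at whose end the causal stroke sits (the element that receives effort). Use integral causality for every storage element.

bond 2 stroke→Sf1  (Sf1 (Sf) sets flow on bond)
bond 0 stroke→J1  (J1: bond 2 brought flow, rest push out)
bond 3 stroke→J1  (J1 flow already set via bond 2)
bond 1 stroke→J2  (J2 flow already set via bond 0)
bond 4 stroke→J3  (common-f at J3 fixed by 1)

#0 →J1
#1 →J2
#2 →Sf1
#3 →J1
#4 →J3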